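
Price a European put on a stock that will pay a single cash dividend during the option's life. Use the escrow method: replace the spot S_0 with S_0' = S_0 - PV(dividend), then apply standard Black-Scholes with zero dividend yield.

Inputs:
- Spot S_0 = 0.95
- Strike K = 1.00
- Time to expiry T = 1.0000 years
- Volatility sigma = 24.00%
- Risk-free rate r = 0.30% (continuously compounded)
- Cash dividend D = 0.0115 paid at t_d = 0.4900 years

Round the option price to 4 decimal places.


PV(D) = D * exp(-r * t_d) = 0.0115 * 0.99853108 = 0.01148311
S_0' = S_0 - PV(D) = 0.9500 - 0.01148311 = 0.93851689
d1 = (ln(S_0'/K) + (r + sigma^2/2)*T) / (sigma*sqrt(T)) = -0.13189343
d2 = d1 - sigma*sqrt(T) = -0.37189343
exp(-rT) = 0.99700450
N(-d1) = 0.55246571; N(-d2) = 0.64501390
P = K * exp(-rT) * N(-d2) - S_0' * N(-d1) = 1.0000 * 0.99700450 * 0.64501390 - 0.93851689 * 0.55246571 = 0.1246

Answer: Price = 0.1246


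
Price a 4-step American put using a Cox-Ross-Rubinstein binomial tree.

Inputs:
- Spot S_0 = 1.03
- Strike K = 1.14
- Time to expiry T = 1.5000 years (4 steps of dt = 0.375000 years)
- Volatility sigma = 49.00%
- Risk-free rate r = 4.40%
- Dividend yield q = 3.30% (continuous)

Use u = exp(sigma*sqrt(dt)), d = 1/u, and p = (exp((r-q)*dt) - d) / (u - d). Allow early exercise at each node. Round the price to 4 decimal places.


dt = T/N = 0.375000
u = exp(sigma*sqrt(dt)) = 1.349943; d = 1/u = 0.740772
p = (exp((r-q)*dt) - d) / (u - d) = 0.432328
Discount per step: exp(-r*dt) = 0.983635
Stock lattice S(k, i) with i counting down-moves:
  k=0: S(0,0) = 1.0300
  k=1: S(1,0) = 1.3904; S(1,1) = 0.7630
  k=2: S(2,0) = 1.8770; S(2,1) = 1.0300; S(2,2) = 0.5652
  k=3: S(3,0) = 2.5339; S(3,1) = 1.3904; S(3,2) = 0.7630; S(3,3) = 0.4187
  k=4: S(4,0) = 3.4206; S(4,1) = 1.8770; S(4,2) = 1.0300; S(4,3) = 0.5652; S(4,4) = 0.3102
Terminal payoffs V(N, i) = max(K - S_T, 0):
  V(4,0) = 0.000000; V(4,1) = 0.000000; V(4,2) = 0.110000; V(4,3) = 0.574795; V(4,4) = 0.829848
Backward induction: V(k, i) = exp(-r*dt) * [p * V(k+1, i) + (1-p) * V(k+1, i+1)]; then take max(V_cont, immediate exercise) for American.
  V(3,0) = exp(-r*dt) * [p*0.000000 + (1-p)*0.000000] = 0.000000; exercise = 0.000000; V(3,0) = max -> 0.000000
  V(3,1) = exp(-r*dt) * [p*0.000000 + (1-p)*0.110000] = 0.061422; exercise = 0.000000; V(3,1) = max -> 0.061422
  V(3,2) = exp(-r*dt) * [p*0.110000 + (1-p)*0.574795] = 0.367733; exercise = 0.377005; V(3,2) = max -> 0.377005
  V(3,3) = exp(-r*dt) * [p*0.574795 + (1-p)*0.829848] = 0.707805; exercise = 0.721312; V(3,3) = max -> 0.721312
  V(2,0) = exp(-r*dt) * [p*0.000000 + (1-p)*0.061422] = 0.034297; exercise = 0.000000; V(2,0) = max -> 0.034297
  V(2,1) = exp(-r*dt) * [p*0.061422 + (1-p)*0.377005] = 0.236633; exercise = 0.110000; V(2,1) = max -> 0.236633
  V(2,2) = exp(-r*dt) * [p*0.377005 + (1-p)*0.721312] = 0.563090; exercise = 0.574795; V(2,2) = max -> 0.574795
  V(1,0) = exp(-r*dt) * [p*0.034297 + (1-p)*0.236633] = 0.146717; exercise = 0.000000; V(1,0) = max -> 0.146717
  V(1,1) = exp(-r*dt) * [p*0.236633 + (1-p)*0.574795] = 0.421584; exercise = 0.377005; V(1,1) = max -> 0.421584
  V(0,0) = exp(-r*dt) * [p*0.146717 + (1-p)*0.421584] = 0.297797; exercise = 0.110000; V(0,0) = max -> 0.297797

Answer: Price = V(0,0) = 0.2978


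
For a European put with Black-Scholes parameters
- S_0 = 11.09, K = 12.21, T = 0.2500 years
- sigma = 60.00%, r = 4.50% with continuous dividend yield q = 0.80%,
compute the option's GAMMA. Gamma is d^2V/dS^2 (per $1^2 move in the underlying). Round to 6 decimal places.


Answer: Gamma = 0.118506

Derivation:
d1 = -0.1398716225; d2 = -0.4398716225
phi(d1) = 0.3950588378; exp(-qT) = 0.9980019987; exp(-rT) = 0.9888130446
Gamma = exp(-qT) * phi(d1) / (S * sigma * sqrt(T)) = 0.9980019987 * 0.3950588378 / (11.0900 * 0.6000 * 0.5000000000) = 0.118506


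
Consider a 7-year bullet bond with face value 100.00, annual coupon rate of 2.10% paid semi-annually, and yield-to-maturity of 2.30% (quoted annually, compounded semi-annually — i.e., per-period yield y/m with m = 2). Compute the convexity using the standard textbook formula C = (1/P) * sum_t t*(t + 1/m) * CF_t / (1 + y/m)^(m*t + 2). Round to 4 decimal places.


Coupon per period c = face * coupon_rate / m = 1.050000
Periods per year m = 2; per-period yield y/m = 0.011500
Number of cashflows N = 14
Cashflows (t years, CF_t, discount factor 1/(1+y/m)^(m*t), PV):
  t = 0.5000: CF_t = 1.050000, DF = 0.988631, PV = 1.038062
  t = 1.0000: CF_t = 1.050000, DF = 0.977391, PV = 1.026260
  t = 1.5000: CF_t = 1.050000, DF = 0.966279, PV = 1.014592
  t = 2.0000: CF_t = 1.050000, DF = 0.955293, PV = 1.003057
  t = 2.5000: CF_t = 1.050000, DF = 0.944432, PV = 0.991653
  t = 3.0000: CF_t = 1.050000, DF = 0.933694, PV = 0.980379
  t = 3.5000: CF_t = 1.050000, DF = 0.923079, PV = 0.969233
  t = 4.0000: CF_t = 1.050000, DF = 0.912584, PV = 0.958213
  t = 4.5000: CF_t = 1.050000, DF = 0.902209, PV = 0.947319
  t = 5.0000: CF_t = 1.050000, DF = 0.891951, PV = 0.936549
  t = 5.5000: CF_t = 1.050000, DF = 0.881810, PV = 0.925901
  t = 6.0000: CF_t = 1.050000, DF = 0.871785, PV = 0.915374
  t = 6.5000: CF_t = 1.050000, DF = 0.861873, PV = 0.904967
  t = 7.0000: CF_t = 101.050000, DF = 0.852075, PV = 86.102131
Price P = sum_t PV_t = 98.713692
Convexity numerator sum_t t*(t + 1/m) * CF_t / (1+y/m)^(m*t + 2):
  t = 0.5000: term = 0.507296
  t = 1.0000: term = 1.504586
  t = 1.5000: term = 2.974960
  t = 2.0000: term = 4.901895
  t = 2.5000: term = 7.269246
  t = 3.0000: term = 10.061240
  t = 3.5000: term = 13.262468
  t = 4.0000: term = 16.857879
  t = 4.5000: term = 20.832772
  t = 5.0000: term = 25.172790
  t = 5.5000: term = 29.863913
  t = 6.0000: term = 34.892452
  t = 6.5000: term = 40.245042
  t = 7.0000: term = 4418.159879
Convexity = (1/P) * sum = 4626.506417 / 98.713692 = 46.867930

Answer: Convexity = 46.8679


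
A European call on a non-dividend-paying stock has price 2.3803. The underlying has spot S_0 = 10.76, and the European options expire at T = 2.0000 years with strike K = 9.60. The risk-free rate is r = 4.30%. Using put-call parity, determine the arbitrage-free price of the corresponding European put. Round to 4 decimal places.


Answer: Put price = 0.4292

Derivation:
Put-call parity: C - P = S_0 * exp(-qT) - K * exp(-rT).
S_0 * exp(-qT) = 10.7600 * 1.00000000 = 10.76000000
K * exp(-rT) = 9.6000 * 0.91759423 = 8.80890462
P = C - S*exp(-qT) + K*exp(-rT)
P = 2.3803 - 10.76000000 + 8.80890462 = 0.4292


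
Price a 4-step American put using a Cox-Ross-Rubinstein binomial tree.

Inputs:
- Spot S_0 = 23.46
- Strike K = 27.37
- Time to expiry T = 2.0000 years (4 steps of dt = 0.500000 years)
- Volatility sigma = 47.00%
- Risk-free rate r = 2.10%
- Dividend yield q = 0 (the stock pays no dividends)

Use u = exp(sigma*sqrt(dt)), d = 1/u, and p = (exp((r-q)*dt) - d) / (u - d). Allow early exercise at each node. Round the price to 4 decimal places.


Answer: Price = V(0,0) = 8.3341

Derivation:
dt = T/N = 0.500000
u = exp(sigma*sqrt(dt)) = 1.394227; d = 1/u = 0.717243
p = (exp((r-q)*dt) - d) / (u - d) = 0.433263
Discount per step: exp(-r*dt) = 0.989555
Stock lattice S(k, i) with i counting down-moves:
  k=0: S(0,0) = 23.4600
  k=1: S(1,0) = 32.7086; S(1,1) = 16.8265
  k=2: S(2,0) = 45.6032; S(2,1) = 23.4600; S(2,2) = 12.0687
  k=3: S(3,0) = 63.5812; S(3,1) = 32.7086; S(3,2) = 16.8265; S(3,3) = 8.6562
  k=4: S(4,0) = 88.6466; S(4,1) = 45.6032; S(4,2) = 23.4600; S(4,3) = 12.0687; S(4,4) = 6.2086
Terminal payoffs V(N, i) = max(K - S_T, 0):
  V(4,0) = 0.000000; V(4,1) = 0.000000; V(4,2) = 3.910000; V(4,3) = 15.301286; V(4,4) = 21.161396
Backward induction: V(k, i) = exp(-r*dt) * [p * V(k+1, i) + (1-p) * V(k+1, i+1)]; then take max(V_cont, immediate exercise) for American.
  V(3,0) = exp(-r*dt) * [p*0.000000 + (1-p)*0.000000] = 0.000000; exercise = 0.000000; V(3,0) = max -> 0.000000
  V(3,1) = exp(-r*dt) * [p*0.000000 + (1-p)*3.910000] = 2.192796; exercise = 0.000000; V(3,1) = max -> 2.192796
  V(3,2) = exp(-r*dt) * [p*3.910000 + (1-p)*15.301286] = 10.257591; exercise = 10.543473; V(3,2) = max -> 10.543473
  V(3,3) = exp(-r*dt) * [p*15.301286 + (1-p)*21.161396] = 18.427915; exercise = 18.713796; V(3,3) = max -> 18.713796
  V(2,0) = exp(-r*dt) * [p*0.000000 + (1-p)*2.192796] = 1.229758; exercise = 0.000000; V(2,0) = max -> 1.229758
  V(2,1) = exp(-r*dt) * [p*2.192796 + (1-p)*10.543473] = 6.853097; exercise = 3.910000; V(2,1) = max -> 6.853097
  V(2,2) = exp(-r*dt) * [p*10.543473 + (1-p)*18.713796] = 15.015405; exercise = 15.301286; V(2,2) = max -> 15.301286
  V(1,0) = exp(-r*dt) * [p*1.229758 + (1-p)*6.853097] = 4.370579; exercise = 0.000000; V(1,0) = max -> 4.370579
  V(1,1) = exp(-r*dt) * [p*6.853097 + (1-p)*15.301286] = 11.519407; exercise = 10.543473; V(1,1) = max -> 11.519407
  V(0,0) = exp(-r*dt) * [p*4.370579 + (1-p)*11.519407] = 8.334115; exercise = 3.910000; V(0,0) = max -> 8.334115


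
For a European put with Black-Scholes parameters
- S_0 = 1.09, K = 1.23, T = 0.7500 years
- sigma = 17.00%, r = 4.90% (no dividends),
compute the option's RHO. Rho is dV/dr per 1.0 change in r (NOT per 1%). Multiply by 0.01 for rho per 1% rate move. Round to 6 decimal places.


Answer: Rho = -0.658425

Derivation:
d1 = -0.4975331101; d2 = -0.6447574288
phi(d1) = 0.3524987753; exp(-qT) = 1.0000000000; exp(-rT) = 0.9639170845
N(-d2) = 0.7404578032
Rho = -K*T*exp(-rT)*N(-d2) = -1.2300 * 0.7500 * 0.9639170845 * 0.7404578032 = -0.658425


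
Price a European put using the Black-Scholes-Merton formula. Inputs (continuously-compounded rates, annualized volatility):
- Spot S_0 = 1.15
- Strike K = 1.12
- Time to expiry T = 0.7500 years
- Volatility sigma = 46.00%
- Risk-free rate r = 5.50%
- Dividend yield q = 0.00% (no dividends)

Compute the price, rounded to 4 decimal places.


d1 = (ln(S/K) + (r - q + 0.5*sigma^2) * T) / (sigma * sqrt(T)) = 0.36908561
d2 = d1 - sigma * sqrt(T) = -0.02928607
exp(-rT) = 0.95958920; exp(-qT) = 1.00000000
P = K * exp(-rT) * N(-d2) - S_0 * exp(-qT) * N(-d1)
N(-d1) = 0.35603196; N(-d2) = 0.51168178
P = 1.1200 * 0.95958920 * 0.51168178 - 1.1500 * 1.00000000 * 0.35603196 = 0.1405

Answer: Price = 0.1405


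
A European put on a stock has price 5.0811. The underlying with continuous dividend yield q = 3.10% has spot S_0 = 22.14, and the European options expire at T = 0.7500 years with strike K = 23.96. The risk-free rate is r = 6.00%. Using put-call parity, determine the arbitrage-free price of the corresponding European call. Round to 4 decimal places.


Put-call parity: C - P = S_0 * exp(-qT) - K * exp(-rT).
S_0 * exp(-qT) = 22.1400 * 0.97701820 = 21.63118292
K * exp(-rT) = 23.9600 * 0.95599748 = 22.90569966
C = P + S*exp(-qT) - K*exp(-rT)
C = 5.0811 + 21.63118292 - 22.90569966 = 3.8066

Answer: Call price = 3.8066


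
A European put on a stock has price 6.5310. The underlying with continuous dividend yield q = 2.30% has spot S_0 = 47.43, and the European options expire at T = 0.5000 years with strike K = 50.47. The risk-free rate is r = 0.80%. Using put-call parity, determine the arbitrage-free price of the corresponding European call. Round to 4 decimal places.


Answer: Call price = 3.1502

Derivation:
Put-call parity: C - P = S_0 * exp(-qT) - K * exp(-rT).
S_0 * exp(-qT) = 47.4300 * 0.98856587 = 46.88767932
K * exp(-rT) = 50.4700 * 0.99600799 = 50.26852322
C = P + S*exp(-qT) - K*exp(-rT)
C = 6.5310 + 46.88767932 - 50.26852322 = 3.1502


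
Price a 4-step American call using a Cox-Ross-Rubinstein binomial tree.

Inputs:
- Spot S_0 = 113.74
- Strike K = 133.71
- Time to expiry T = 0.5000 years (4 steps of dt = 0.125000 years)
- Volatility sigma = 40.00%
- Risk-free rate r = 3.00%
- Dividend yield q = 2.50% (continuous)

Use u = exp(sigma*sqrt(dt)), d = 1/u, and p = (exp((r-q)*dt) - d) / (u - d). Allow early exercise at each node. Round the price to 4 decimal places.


Answer: Price = V(0,0) = 6.7998

Derivation:
dt = T/N = 0.125000
u = exp(sigma*sqrt(dt)) = 1.151910; d = 1/u = 0.868123
p = (exp((r-q)*dt) - d) / (u - d) = 0.466907
Discount per step: exp(-r*dt) = 0.996257
Stock lattice S(k, i) with i counting down-moves:
  k=0: S(0,0) = 113.7400
  k=1: S(1,0) = 131.0182; S(1,1) = 98.7404
  k=2: S(2,0) = 150.9212; S(2,1) = 113.7400; S(2,2) = 85.7188
  k=3: S(3,0) = 173.8476; S(3,1) = 131.0182; S(3,2) = 98.7404; S(3,3) = 74.4145
  k=4: S(4,0) = 200.2568; S(4,1) = 150.9212; S(4,2) = 113.7400; S(4,3) = 85.7188; S(4,4) = 64.6010
Terminal payoffs V(N, i) = max(S_T - K, 0):
  V(4,0) = 66.546805; V(4,1) = 17.211201; V(4,2) = 0.000000; V(4,3) = 0.000000; V(4,4) = 0.000000
Backward induction: V(k, i) = exp(-r*dt) * [p * V(k+1, i) + (1-p) * V(k+1, i+1)]; then take max(V_cont, immediate exercise) for American.
  V(3,0) = exp(-r*dt) * [p*66.546805 + (1-p)*17.211201] = 40.095675; exercise = 40.137627; V(3,0) = max -> 40.137627
  V(3,1) = exp(-r*dt) * [p*17.211201 + (1-p)*0.000000] = 8.005943; exercise = 0.000000; V(3,1) = max -> 8.005943
  V(3,2) = exp(-r*dt) * [p*0.000000 + (1-p)*0.000000] = 0.000000; exercise = 0.000000; V(3,2) = max -> 0.000000
  V(3,3) = exp(-r*dt) * [p*0.000000 + (1-p)*0.000000] = 0.000000; exercise = 0.000000; V(3,3) = max -> 0.000000
  V(2,0) = exp(-r*dt) * [p*40.137627 + (1-p)*8.005943] = 22.922316; exercise = 17.211201; V(2,0) = max -> 22.922316
  V(2,1) = exp(-r*dt) * [p*8.005943 + (1-p)*0.000000] = 3.724036; exercise = 0.000000; V(2,1) = max -> 3.724036
  V(2,2) = exp(-r*dt) * [p*0.000000 + (1-p)*0.000000] = 0.000000; exercise = 0.000000; V(2,2) = max -> 0.000000
  V(1,0) = exp(-r*dt) * [p*22.922316 + (1-p)*3.724036] = 12.640348; exercise = 0.000000; V(1,0) = max -> 12.640348
  V(1,1) = exp(-r*dt) * [p*3.724036 + (1-p)*0.000000] = 1.732268; exercise = 0.000000; V(1,1) = max -> 1.732268
  V(0,0) = exp(-r*dt) * [p*12.640348 + (1-p)*1.732268] = 6.799775; exercise = 0.000000; V(0,0) = max -> 6.799775


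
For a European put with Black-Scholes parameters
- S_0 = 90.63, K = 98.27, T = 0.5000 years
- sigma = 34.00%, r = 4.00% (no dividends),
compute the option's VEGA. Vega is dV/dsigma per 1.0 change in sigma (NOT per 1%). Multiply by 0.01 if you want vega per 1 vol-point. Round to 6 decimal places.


d1 = -0.1332418291; d2 = -0.3736581347
phi(d1) = 0.3954166635; exp(-qT) = 1.0000000000; exp(-rT) = 0.9801986733
Vega = S * exp(-qT) * phi(d1) * sqrt(T) = 90.6300 * 1.0000000000 * 0.3954166635 * 0.7071067812 = 25.340312

Answer: Vega = 25.340312


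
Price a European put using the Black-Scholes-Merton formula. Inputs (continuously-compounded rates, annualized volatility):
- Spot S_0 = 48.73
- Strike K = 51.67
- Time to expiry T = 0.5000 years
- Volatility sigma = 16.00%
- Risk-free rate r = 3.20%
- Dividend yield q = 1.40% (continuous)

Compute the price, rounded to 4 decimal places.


Answer: Price = 3.6796

Derivation:
d1 = (ln(S/K) + (r - q + 0.5*sigma^2) * T) / (sigma * sqrt(T)) = -0.38168285
d2 = d1 - sigma * sqrt(T) = -0.49481994
exp(-rT) = 0.98412732; exp(-qT) = 0.99302444
P = K * exp(-rT) * N(-d2) - S_0 * exp(-qT) * N(-d1)
N(-d1) = 0.64865169; N(-d2) = 0.68963639
P = 51.6700 * 0.98412732 * 0.68963639 - 48.7300 * 0.99302444 * 0.64865169 = 3.6796


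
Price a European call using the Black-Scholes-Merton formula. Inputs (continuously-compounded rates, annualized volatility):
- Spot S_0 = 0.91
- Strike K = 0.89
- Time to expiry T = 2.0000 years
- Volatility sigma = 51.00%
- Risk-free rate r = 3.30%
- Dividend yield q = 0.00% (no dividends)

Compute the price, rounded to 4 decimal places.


Answer: Price = 0.2856

Derivation:
d1 = (ln(S/K) + (r - q + 0.5*sigma^2) * T) / (sigma * sqrt(T)) = 0.48294442
d2 = d1 - sigma * sqrt(T) = -0.23830450
exp(-rT) = 0.93613086; exp(-qT) = 1.00000000
C = S_0 * exp(-qT) * N(d1) - K * exp(-rT) * N(d2)
N(d1) = 0.68543240; N(d2) = 0.40582247
C = 0.9100 * 1.00000000 * 0.68543240 - 0.8900 * 0.93613086 * 0.40582247 = 0.2856


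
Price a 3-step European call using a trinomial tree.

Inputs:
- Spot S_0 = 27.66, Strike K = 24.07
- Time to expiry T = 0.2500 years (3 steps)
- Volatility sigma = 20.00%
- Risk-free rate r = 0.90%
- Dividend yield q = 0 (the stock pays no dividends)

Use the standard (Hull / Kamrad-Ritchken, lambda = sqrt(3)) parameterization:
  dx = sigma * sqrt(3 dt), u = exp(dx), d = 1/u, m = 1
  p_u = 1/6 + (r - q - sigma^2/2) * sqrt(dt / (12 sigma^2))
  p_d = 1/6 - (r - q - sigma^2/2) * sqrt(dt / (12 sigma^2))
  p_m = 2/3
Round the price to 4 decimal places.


Answer: Price = V(0,0) = 3.7453

Derivation:
dt = T/N = 0.083333; dx = sigma*sqrt(3*dt) = 0.100000
u = exp(dx) = 1.105171; d = 1/u = 0.904837
p_u = 0.162083, p_m = 0.666667, p_d = 0.171250
Discount per step: exp(-r*dt) = 0.999250
Stock lattice S(k, j) with j the centered position index:
  k=0: S(0,+0) = 27.6600
  k=1: S(1,-1) = 25.0278; S(1,+0) = 27.6600; S(1,+1) = 30.5690
  k=2: S(2,-2) = 22.6461; S(2,-1) = 25.0278; S(2,+0) = 27.6600; S(2,+1) = 30.5690; S(2,+2) = 33.7840
  k=3: S(3,-3) = 20.4910; S(3,-2) = 22.6461; S(3,-1) = 25.0278; S(3,+0) = 27.6600; S(3,+1) = 30.5690; S(3,+2) = 33.7840; S(3,+3) = 37.3371
Terminal payoffs V(N, j) = max(S_T - K, 0):
  V(3,-3) = 0.000000; V(3,-2) = 0.000000; V(3,-1) = 0.957803; V(3,+0) = 3.590000; V(3,+1) = 6.499028; V(3,+2) = 9.714000; V(3,+3) = 13.267095
Backward induction: V(k, j) = exp(-r*dt) * [p_u * V(k+1, j+1) + p_m * V(k+1, j) + p_d * V(k+1, j-1)]
  V(2,-2) = exp(-r*dt) * [p_u*0.957803 + p_m*0.000000 + p_d*0.000000] = 0.155128
  V(2,-1) = exp(-r*dt) * [p_u*3.590000 + p_m*0.957803 + p_d*0.000000] = 1.219500
  V(2,+0) = exp(-r*dt) * [p_u*6.499028 + p_m*3.590000 + p_d*0.957803] = 3.608034
  V(2,+1) = exp(-r*dt) * [p_u*9.714000 + p_m*6.499028 + p_d*3.590000] = 6.517060
  V(2,+2) = exp(-r*dt) * [p_u*13.267095 + p_m*9.714000 + p_d*6.499028] = 9.732032
  V(1,-1) = exp(-r*dt) * [p_u*3.608034 + p_m*1.219500 + p_d*0.155128] = 1.423300
  V(1,+0) = exp(-r*dt) * [p_u*6.517060 + p_m*3.608034 + p_d*1.219500] = 3.667750
  V(1,+1) = exp(-r*dt) * [p_u*9.732032 + p_m*6.517060 + p_d*3.608034] = 6.535080
  V(0,+0) = exp(-r*dt) * [p_u*6.535080 + p_m*3.667750 + p_d*1.423300] = 3.745324


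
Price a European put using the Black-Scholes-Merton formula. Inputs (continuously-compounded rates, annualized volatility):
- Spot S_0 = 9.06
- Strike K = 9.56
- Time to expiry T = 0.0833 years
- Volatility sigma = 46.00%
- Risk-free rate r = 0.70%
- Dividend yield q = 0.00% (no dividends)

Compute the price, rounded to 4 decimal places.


Answer: Price = 0.7787

Derivation:
d1 = (ln(S/K) + (r - q + 0.5*sigma^2) * T) / (sigma * sqrt(T)) = -0.33384326
d2 = d1 - sigma * sqrt(T) = -0.46660726
exp(-rT) = 0.99941707; exp(-qT) = 1.00000000
P = K * exp(-rT) * N(-d2) - S_0 * exp(-qT) * N(-d1)
N(-d1) = 0.63075108; N(-d2) = 0.67960955
P = 9.5600 * 0.99941707 * 0.67960955 - 9.0600 * 1.00000000 * 0.63075108 = 0.7787


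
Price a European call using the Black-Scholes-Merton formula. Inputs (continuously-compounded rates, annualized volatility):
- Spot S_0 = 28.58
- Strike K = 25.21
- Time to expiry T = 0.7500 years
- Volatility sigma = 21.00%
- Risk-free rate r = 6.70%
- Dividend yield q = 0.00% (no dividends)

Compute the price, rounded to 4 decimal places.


d1 = (ln(S/K) + (r - q + 0.5*sigma^2) * T) / (sigma * sqrt(T)) = 1.05712247
d2 = d1 - sigma * sqrt(T) = 0.87525713
exp(-rT) = 0.95099165; exp(-qT) = 1.00000000
C = S_0 * exp(-qT) * N(d1) - K * exp(-rT) * N(d2)
N(d1) = 0.85477215; N(d2) = 0.80928299
C = 28.5800 * 1.00000000 * 0.85477215 - 25.2100 * 0.95099165 * 0.80928299 = 5.0272

Answer: Price = 5.0272


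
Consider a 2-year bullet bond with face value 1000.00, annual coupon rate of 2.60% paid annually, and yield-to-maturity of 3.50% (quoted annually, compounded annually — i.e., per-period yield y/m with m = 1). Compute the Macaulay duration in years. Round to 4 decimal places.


Coupon per period c = face * coupon_rate / m = 26.000000
Periods per year m = 1; per-period yield y/m = 0.035000
Number of cashflows N = 2
Cashflows (t years, CF_t, discount factor 1/(1+y/m)^(m*t), PV):
  t = 1.0000: CF_t = 26.000000, DF = 0.966184, PV = 25.120773
  t = 2.0000: CF_t = 1026.000000, DF = 0.933511, PV = 957.781979
Price P = sum_t PV_t = 982.902752
Macaulay numerator sum_t t * PV_t:
  t * PV_t at t = 1.0000: 25.120773
  t * PV_t at t = 2.0000: 1915.563957
Macaulay duration D = (sum_t t * PV_t) / P = 1940.684730 / 982.902752 = 1.974442

Answer: Macaulay duration = 1.9744 years


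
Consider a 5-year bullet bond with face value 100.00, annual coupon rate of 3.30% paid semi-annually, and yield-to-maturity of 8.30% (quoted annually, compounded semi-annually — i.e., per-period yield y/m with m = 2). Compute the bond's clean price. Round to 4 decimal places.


Answer: Price = 79.8733

Derivation:
Coupon per period c = face * coupon_rate / m = 1.650000
Periods per year m = 2; per-period yield y/m = 0.041500
Number of cashflows N = 10
Cashflows (t years, CF_t, discount factor 1/(1+y/m)^(m*t), PV):
  t = 0.5000: CF_t = 1.650000, DF = 0.960154, PV = 1.584253
  t = 1.0000: CF_t = 1.650000, DF = 0.921895, PV = 1.521127
  t = 1.5000: CF_t = 1.650000, DF = 0.885161, PV = 1.460515
  t = 2.0000: CF_t = 1.650000, DF = 0.849890, PV = 1.402319
  t = 2.5000: CF_t = 1.650000, DF = 0.816025, PV = 1.346442
  t = 3.0000: CF_t = 1.650000, DF = 0.783510, PV = 1.292791
  t = 3.5000: CF_t = 1.650000, DF = 0.752290, PV = 1.241278
  t = 4.0000: CF_t = 1.650000, DF = 0.722314, PV = 1.191817
  t = 4.5000: CF_t = 1.650000, DF = 0.693532, PV = 1.144328
  t = 5.0000: CF_t = 101.650000, DF = 0.665897, PV = 67.688461
Price P = sum_t PV_t = 79.873332


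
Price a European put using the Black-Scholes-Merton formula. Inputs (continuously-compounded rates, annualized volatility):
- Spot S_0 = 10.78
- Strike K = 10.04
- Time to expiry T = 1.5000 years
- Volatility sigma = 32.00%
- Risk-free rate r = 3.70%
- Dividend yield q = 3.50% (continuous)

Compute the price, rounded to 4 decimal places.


d1 = (ln(S/K) + (r - q + 0.5*sigma^2) * T) / (sigma * sqrt(T)) = 0.38506859
d2 = d1 - sigma * sqrt(T) = -0.00684977
exp(-rT) = 0.94601202; exp(-qT) = 0.94885432
P = K * exp(-rT) * N(-d2) - S_0 * exp(-qT) * N(-d1)
N(-d1) = 0.35009330; N(-d2) = 0.50273264
P = 10.0400 * 0.94601202 * 0.50273264 - 10.7800 * 0.94885432 * 0.35009330 = 1.1940

Answer: Price = 1.1940


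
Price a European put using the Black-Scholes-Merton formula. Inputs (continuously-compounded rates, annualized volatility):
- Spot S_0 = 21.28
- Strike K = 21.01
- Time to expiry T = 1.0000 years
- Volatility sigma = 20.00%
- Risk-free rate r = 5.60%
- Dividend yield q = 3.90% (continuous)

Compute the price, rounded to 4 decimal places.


d1 = (ln(S/K) + (r - q + 0.5*sigma^2) * T) / (sigma * sqrt(T)) = 0.24884575
d2 = d1 - sigma * sqrt(T) = 0.04884575
exp(-rT) = 0.94553914; exp(-qT) = 0.96175071
P = K * exp(-rT) * N(-d2) - S_0 * exp(-qT) * N(-d1)
N(-d1) = 0.40174005; N(-d2) = 0.48052111
P = 21.0100 * 0.94553914 * 0.48052111 - 21.2800 * 0.96175071 * 0.40174005 = 1.3239

Answer: Price = 1.3239


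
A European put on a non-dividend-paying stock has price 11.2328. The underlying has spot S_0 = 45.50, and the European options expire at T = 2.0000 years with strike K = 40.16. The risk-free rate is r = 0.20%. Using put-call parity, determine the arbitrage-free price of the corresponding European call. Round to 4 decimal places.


Answer: Call price = 16.7331

Derivation:
Put-call parity: C - P = S_0 * exp(-qT) - K * exp(-rT).
S_0 * exp(-qT) = 45.5000 * 1.00000000 = 45.50000000
K * exp(-rT) = 40.1600 * 0.99600799 = 39.99968085
C = P + S*exp(-qT) - K*exp(-rT)
C = 11.2328 + 45.50000000 - 39.99968085 = 16.7331


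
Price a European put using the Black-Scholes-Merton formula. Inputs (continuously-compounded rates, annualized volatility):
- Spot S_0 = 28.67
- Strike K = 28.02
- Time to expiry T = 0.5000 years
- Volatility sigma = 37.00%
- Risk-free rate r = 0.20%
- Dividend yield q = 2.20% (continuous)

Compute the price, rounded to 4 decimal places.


d1 = (ln(S/K) + (r - q + 0.5*sigma^2) * T) / (sigma * sqrt(T)) = 0.18024625
d2 = d1 - sigma * sqrt(T) = -0.08138325
exp(-rT) = 0.99900050; exp(-qT) = 0.98906028
P = K * exp(-rT) * N(-d2) - S_0 * exp(-qT) * N(-d1)
N(-d1) = 0.42847962; N(-d2) = 0.53243142
P = 28.0200 * 0.99900050 * 0.53243142 - 28.6700 * 0.98906028 * 0.42847962 = 2.7537

Answer: Price = 2.7537


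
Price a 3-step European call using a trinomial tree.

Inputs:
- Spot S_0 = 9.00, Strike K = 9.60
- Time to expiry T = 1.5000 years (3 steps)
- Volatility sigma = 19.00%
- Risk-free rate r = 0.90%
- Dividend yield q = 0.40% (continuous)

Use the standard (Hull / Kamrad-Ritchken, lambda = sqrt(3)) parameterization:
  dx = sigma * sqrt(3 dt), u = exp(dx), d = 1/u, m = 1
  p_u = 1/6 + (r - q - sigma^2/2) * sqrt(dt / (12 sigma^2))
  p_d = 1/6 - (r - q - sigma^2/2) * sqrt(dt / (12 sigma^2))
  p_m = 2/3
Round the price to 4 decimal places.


Answer: Price = V(0,0) = 0.6224

Derivation:
dt = T/N = 0.500000; dx = sigma*sqrt(3*dt) = 0.232702
u = exp(dx) = 1.262005; d = 1/u = 0.792390
p_u = 0.152647, p_m = 0.666667, p_d = 0.180687
Discount per step: exp(-r*dt) = 0.995510
Stock lattice S(k, j) with j the centered position index:
  k=0: S(0,+0) = 9.0000
  k=1: S(1,-1) = 7.1315; S(1,+0) = 9.0000; S(1,+1) = 11.3580
  k=2: S(2,-2) = 5.6509; S(2,-1) = 7.1315; S(2,+0) = 9.0000; S(2,+1) = 11.3580; S(2,+2) = 14.3339
  k=3: S(3,-3) = 4.4777; S(3,-2) = 5.6509; S(3,-1) = 7.1315; S(3,+0) = 9.0000; S(3,+1) = 11.3580; S(3,+2) = 14.3339; S(3,+3) = 18.0895
Terminal payoffs V(N, j) = max(S_T - K, 0):
  V(3,-3) = 0.000000; V(3,-2) = 0.000000; V(3,-1) = 0.000000; V(3,+0) = 0.000000; V(3,+1) = 1.758043; V(3,+2) = 4.733904; V(3,+3) = 8.489455
Backward induction: V(k, j) = exp(-r*dt) * [p_u * V(k+1, j+1) + p_m * V(k+1, j) + p_d * V(k+1, j-1)]
  V(2,-2) = exp(-r*dt) * [p_u*0.000000 + p_m*0.000000 + p_d*0.000000] = 0.000000
  V(2,-1) = exp(-r*dt) * [p_u*0.000000 + p_m*0.000000 + p_d*0.000000] = 0.000000
  V(2,+0) = exp(-r*dt) * [p_u*1.758043 + p_m*0.000000 + p_d*0.000000] = 0.267154
  V(2,+1) = exp(-r*dt) * [p_u*4.733904 + p_m*1.758043 + p_d*0.000000] = 1.886136
  V(2,+2) = exp(-r*dt) * [p_u*8.489455 + p_m*4.733904 + p_d*1.758043] = 4.748063
  V(1,-1) = exp(-r*dt) * [p_u*0.267154 + p_m*0.000000 + p_d*0.000000] = 0.040597
  V(1,+0) = exp(-r*dt) * [p_u*1.886136 + p_m*0.267154 + p_d*0.000000] = 0.463923
  V(1,+1) = exp(-r*dt) * [p_u*4.748063 + p_m*1.886136 + p_d*0.267154] = 2.021354
  V(0,+0) = exp(-r*dt) * [p_u*2.021354 + p_m*0.463923 + p_d*0.040597] = 0.622363


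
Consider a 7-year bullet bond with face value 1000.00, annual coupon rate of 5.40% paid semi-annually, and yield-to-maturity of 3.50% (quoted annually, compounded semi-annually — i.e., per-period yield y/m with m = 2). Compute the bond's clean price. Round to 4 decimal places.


Answer: Price = 1117.0591

Derivation:
Coupon per period c = face * coupon_rate / m = 27.000000
Periods per year m = 2; per-period yield y/m = 0.017500
Number of cashflows N = 14
Cashflows (t years, CF_t, discount factor 1/(1+y/m)^(m*t), PV):
  t = 0.5000: CF_t = 27.000000, DF = 0.982801, PV = 26.535627
  t = 1.0000: CF_t = 27.000000, DF = 0.965898, PV = 26.079240
  t = 1.5000: CF_t = 27.000000, DF = 0.949285, PV = 25.630703
  t = 2.0000: CF_t = 27.000000, DF = 0.932959, PV = 25.189880
  t = 2.5000: CF_t = 27.000000, DF = 0.916913, PV = 24.756638
  t = 3.0000: CF_t = 27.000000, DF = 0.901143, PV = 24.330849
  t = 3.5000: CF_t = 27.000000, DF = 0.885644, PV = 23.912382
  t = 4.0000: CF_t = 27.000000, DF = 0.870412, PV = 23.501112
  t = 4.5000: CF_t = 27.000000, DF = 0.855441, PV = 23.096916
  t = 5.0000: CF_t = 27.000000, DF = 0.840729, PV = 22.699672
  t = 5.5000: CF_t = 27.000000, DF = 0.826269, PV = 22.309260
  t = 6.0000: CF_t = 27.000000, DF = 0.812058, PV = 21.925563
  t = 6.5000: CF_t = 27.000000, DF = 0.798091, PV = 21.548465
  t = 7.0000: CF_t = 1027.000000, DF = 0.784365, PV = 805.542750
Price P = sum_t PV_t = 1117.059056


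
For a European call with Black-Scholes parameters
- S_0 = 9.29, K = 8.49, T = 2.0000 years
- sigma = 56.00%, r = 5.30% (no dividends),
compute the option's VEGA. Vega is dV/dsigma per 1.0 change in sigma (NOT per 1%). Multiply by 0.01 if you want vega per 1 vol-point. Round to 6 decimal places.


Answer: Vega = 4.261019

Derivation:
d1 = 0.6435297404; d2 = -0.1484298546
phi(d1) = 0.3243267458; exp(-qT) = 1.0000000000; exp(-rT) = 0.8994246481
Vega = S * exp(-qT) * phi(d1) * sqrt(T) = 9.2900 * 1.0000000000 * 0.3243267458 * 1.4142135624 = 4.261019


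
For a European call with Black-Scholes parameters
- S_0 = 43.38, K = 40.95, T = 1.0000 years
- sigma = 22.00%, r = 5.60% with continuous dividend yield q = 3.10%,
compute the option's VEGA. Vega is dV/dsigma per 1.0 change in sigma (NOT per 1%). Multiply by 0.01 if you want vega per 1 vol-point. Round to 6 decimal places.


Answer: Vega = 14.911368

Derivation:
d1 = 0.4856667959; d2 = 0.2656667959
phi(d1) = 0.3545610790; exp(-qT) = 0.9694755731; exp(-rT) = 0.9455391359
Vega = S * exp(-qT) * phi(d1) * sqrt(T) = 43.3800 * 0.9694755731 * 0.3545610790 * 1.0000000000 = 14.911368


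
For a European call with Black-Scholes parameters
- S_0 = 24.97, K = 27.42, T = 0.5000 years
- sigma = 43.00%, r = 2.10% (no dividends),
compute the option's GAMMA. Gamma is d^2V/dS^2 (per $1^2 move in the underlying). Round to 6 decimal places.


Answer: Gamma = 0.052161

Derivation:
d1 = -0.1212690427; d2 = -0.4253249586
phi(d1) = 0.3960195804; exp(-qT) = 1.0000000000; exp(-rT) = 0.9895549326
Gamma = exp(-qT) * phi(d1) / (S * sigma * sqrt(T)) = 1.0000000000 * 0.3960195804 / (24.9700 * 0.4300 * 0.7071067812) = 0.052161


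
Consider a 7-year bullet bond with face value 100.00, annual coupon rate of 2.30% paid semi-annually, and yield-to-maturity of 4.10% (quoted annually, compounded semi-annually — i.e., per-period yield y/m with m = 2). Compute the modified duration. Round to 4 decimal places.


Coupon per period c = face * coupon_rate / m = 1.150000
Periods per year m = 2; per-period yield y/m = 0.020500
Number of cashflows N = 14
Cashflows (t years, CF_t, discount factor 1/(1+y/m)^(m*t), PV):
  t = 0.5000: CF_t = 1.150000, DF = 0.979912, PV = 1.126899
  t = 1.0000: CF_t = 1.150000, DF = 0.960227, PV = 1.104261
  t = 1.5000: CF_t = 1.150000, DF = 0.940938, PV = 1.082079
  t = 2.0000: CF_t = 1.150000, DF = 0.922036, PV = 1.060342
  t = 2.5000: CF_t = 1.150000, DF = 0.903514, PV = 1.039041
  t = 3.0000: CF_t = 1.150000, DF = 0.885364, PV = 1.018169
  t = 3.5000: CF_t = 1.150000, DF = 0.867579, PV = 0.997716
  t = 4.0000: CF_t = 1.150000, DF = 0.850151, PV = 0.977673
  t = 4.5000: CF_t = 1.150000, DF = 0.833073, PV = 0.958034
  t = 5.0000: CF_t = 1.150000, DF = 0.816338, PV = 0.938788
  t = 5.5000: CF_t = 1.150000, DF = 0.799939, PV = 0.919930
  t = 6.0000: CF_t = 1.150000, DF = 0.783870, PV = 0.901450
  t = 6.5000: CF_t = 1.150000, DF = 0.768123, PV = 0.883342
  t = 7.0000: CF_t = 101.150000, DF = 0.752693, PV = 76.134896
Price P = sum_t PV_t = 89.142619
First compute Macaulay numerator sum_t t * PV_t:
  t * PV_t at t = 0.5000: 0.563449
  t * PV_t at t = 1.0000: 1.104261
  t * PV_t at t = 1.5000: 1.623118
  t * PV_t at t = 2.0000: 2.120683
  t * PV_t at t = 2.5000: 2.597603
  t * PV_t at t = 3.0000: 3.054506
  t * PV_t at t = 3.5000: 3.492005
  t * PV_t at t = 4.0000: 3.910693
  t * PV_t at t = 4.5000: 4.311151
  t * PV_t at t = 5.0000: 4.693942
  t * PV_t at t = 5.5000: 5.059615
  t * PV_t at t = 6.0000: 5.408701
  t * PV_t at t = 6.5000: 5.741721
  t * PV_t at t = 7.0000: 532.944274
Macaulay duration D = 576.625723 / 89.142619 = 6.468575
Modified duration = D / (1 + y/m) = 6.468575 / (1 + 0.020500) = 6.338633

Answer: Modified duration = 6.3386


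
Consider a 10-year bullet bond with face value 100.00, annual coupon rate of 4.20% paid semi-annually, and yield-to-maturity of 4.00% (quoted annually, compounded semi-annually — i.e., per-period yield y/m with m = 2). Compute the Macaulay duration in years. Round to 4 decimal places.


Answer: Macaulay duration = 8.2842 years

Derivation:
Coupon per period c = face * coupon_rate / m = 2.100000
Periods per year m = 2; per-period yield y/m = 0.020000
Number of cashflows N = 20
Cashflows (t years, CF_t, discount factor 1/(1+y/m)^(m*t), PV):
  t = 0.5000: CF_t = 2.100000, DF = 0.980392, PV = 2.058824
  t = 1.0000: CF_t = 2.100000, DF = 0.961169, PV = 2.018454
  t = 1.5000: CF_t = 2.100000, DF = 0.942322, PV = 1.978877
  t = 2.0000: CF_t = 2.100000, DF = 0.923845, PV = 1.940075
  t = 2.5000: CF_t = 2.100000, DF = 0.905731, PV = 1.902035
  t = 3.0000: CF_t = 2.100000, DF = 0.887971, PV = 1.864740
  t = 3.5000: CF_t = 2.100000, DF = 0.870560, PV = 1.828176
  t = 4.0000: CF_t = 2.100000, DF = 0.853490, PV = 1.792330
  t = 4.5000: CF_t = 2.100000, DF = 0.836755, PV = 1.757186
  t = 5.0000: CF_t = 2.100000, DF = 0.820348, PV = 1.722731
  t = 5.5000: CF_t = 2.100000, DF = 0.804263, PV = 1.688952
  t = 6.0000: CF_t = 2.100000, DF = 0.788493, PV = 1.655836
  t = 6.5000: CF_t = 2.100000, DF = 0.773033, PV = 1.623368
  t = 7.0000: CF_t = 2.100000, DF = 0.757875, PV = 1.591538
  t = 7.5000: CF_t = 2.100000, DF = 0.743015, PV = 1.560331
  t = 8.0000: CF_t = 2.100000, DF = 0.728446, PV = 1.529736
  t = 8.5000: CF_t = 2.100000, DF = 0.714163, PV = 1.499741
  t = 9.0000: CF_t = 2.100000, DF = 0.700159, PV = 1.470335
  t = 9.5000: CF_t = 2.100000, DF = 0.686431, PV = 1.441505
  t = 10.0000: CF_t = 102.100000, DF = 0.672971, PV = 68.710373
Price P = sum_t PV_t = 101.635143
Macaulay numerator sum_t t * PV_t:
  t * PV_t at t = 0.5000: 1.029412
  t * PV_t at t = 1.0000: 2.018454
  t * PV_t at t = 1.5000: 2.968315
  t * PV_t at t = 2.0000: 3.880151
  t * PV_t at t = 2.5000: 4.755087
  t * PV_t at t = 3.0000: 5.594220
  t * PV_t at t = 3.5000: 6.398617
  t * PV_t at t = 4.0000: 7.169319
  t * PV_t at t = 4.5000: 7.907337
  t * PV_t at t = 5.0000: 8.613657
  t * PV_t at t = 5.5000: 9.289238
  t * PV_t at t = 6.0000: 9.935014
  t * PV_t at t = 6.5000: 10.551894
  t * PV_t at t = 7.0000: 11.140763
  t * PV_t at t = 7.5000: 11.702482
  t * PV_t at t = 8.0000: 12.237890
  t * PV_t at t = 8.5000: 12.747802
  t * PV_t at t = 9.0000: 13.233012
  t * PV_t at t = 9.5000: 13.694294
  t * PV_t at t = 10.0000: 687.103731
Macaulay duration D = (sum_t t * PV_t) / P = 841.970689 / 101.635143 = 8.284248


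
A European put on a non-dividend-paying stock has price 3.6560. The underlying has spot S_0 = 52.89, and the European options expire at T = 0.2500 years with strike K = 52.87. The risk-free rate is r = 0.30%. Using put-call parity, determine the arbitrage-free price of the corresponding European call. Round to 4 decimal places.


Put-call parity: C - P = S_0 * exp(-qT) - K * exp(-rT).
S_0 * exp(-qT) = 52.8900 * 1.00000000 = 52.89000000
K * exp(-rT) = 52.8700 * 0.99925028 = 52.83036237
C = P + S*exp(-qT) - K*exp(-rT)
C = 3.6560 + 52.89000000 - 52.83036237 = 3.7156

Answer: Call price = 3.7156


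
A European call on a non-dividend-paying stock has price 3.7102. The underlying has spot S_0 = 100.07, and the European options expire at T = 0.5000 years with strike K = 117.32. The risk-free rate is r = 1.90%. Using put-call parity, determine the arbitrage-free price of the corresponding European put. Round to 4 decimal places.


Answer: Put price = 19.8509

Derivation:
Put-call parity: C - P = S_0 * exp(-qT) - K * exp(-rT).
S_0 * exp(-qT) = 100.0700 * 1.00000000 = 100.07000000
K * exp(-rT) = 117.3200 * 0.99054498 = 116.21073734
P = C - S*exp(-qT) + K*exp(-rT)
P = 3.7102 - 100.07000000 + 116.21073734 = 19.8509


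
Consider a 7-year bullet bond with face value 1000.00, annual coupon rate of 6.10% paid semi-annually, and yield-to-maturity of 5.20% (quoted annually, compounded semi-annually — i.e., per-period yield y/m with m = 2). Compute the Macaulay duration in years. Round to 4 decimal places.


Coupon per period c = face * coupon_rate / m = 30.500000
Periods per year m = 2; per-period yield y/m = 0.026000
Number of cashflows N = 14
Cashflows (t years, CF_t, discount factor 1/(1+y/m)^(m*t), PV):
  t = 0.5000: CF_t = 30.500000, DF = 0.974659, PV = 29.727096
  t = 1.0000: CF_t = 30.500000, DF = 0.949960, PV = 28.973777
  t = 1.5000: CF_t = 30.500000, DF = 0.925887, PV = 28.239549
  t = 2.0000: CF_t = 30.500000, DF = 0.902424, PV = 27.523927
  t = 2.5000: CF_t = 30.500000, DF = 0.879555, PV = 26.826440
  t = 3.0000: CF_t = 30.500000, DF = 0.857266, PV = 26.146627
  t = 3.5000: CF_t = 30.500000, DF = 0.835542, PV = 25.484042
  t = 4.0000: CF_t = 30.500000, DF = 0.814369, PV = 24.838248
  t = 4.5000: CF_t = 30.500000, DF = 0.793732, PV = 24.208818
  t = 5.0000: CF_t = 30.500000, DF = 0.773618, PV = 23.595340
  t = 5.5000: CF_t = 30.500000, DF = 0.754013, PV = 22.997407
  t = 6.0000: CF_t = 30.500000, DF = 0.734906, PV = 22.414627
  t = 6.5000: CF_t = 30.500000, DF = 0.716282, PV = 21.846615
  t = 7.0000: CF_t = 1030.500000, DF = 0.698131, PV = 719.424039
Price P = sum_t PV_t = 1052.246550
Macaulay numerator sum_t t * PV_t:
  t * PV_t at t = 0.5000: 14.863548
  t * PV_t at t = 1.0000: 28.973777
  t * PV_t at t = 1.5000: 42.359324
  t * PV_t at t = 2.0000: 55.047854
  t * PV_t at t = 2.5000: 67.066099
  t * PV_t at t = 3.0000: 78.439882
  t * PV_t at t = 3.5000: 89.194147
  t * PV_t at t = 4.0000: 99.352991
  t * PV_t at t = 4.5000: 108.939683
  t * PV_t at t = 5.0000: 117.976698
  t * PV_t at t = 5.5000: 126.485738
  t * PV_t at t = 6.0000: 134.487760
  t * PV_t at t = 6.5000: 142.002996
  t * PV_t at t = 7.0000: 5035.968272
Macaulay duration D = (sum_t t * PV_t) / P = 6141.158767 / 1052.246550 = 5.836236

Answer: Macaulay duration = 5.8362 years


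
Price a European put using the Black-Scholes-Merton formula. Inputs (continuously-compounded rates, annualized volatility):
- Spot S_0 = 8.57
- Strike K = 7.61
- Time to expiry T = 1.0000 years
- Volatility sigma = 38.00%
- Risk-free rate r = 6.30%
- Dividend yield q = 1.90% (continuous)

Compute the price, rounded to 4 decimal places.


Answer: Price = 0.6446

Derivation:
d1 = (ln(S/K) + (r - q + 0.5*sigma^2) * T) / (sigma * sqrt(T)) = 0.61843305
d2 = d1 - sigma * sqrt(T) = 0.23843305
exp(-rT) = 0.93894347; exp(-qT) = 0.98117936
P = K * exp(-rT) * N(-d2) - S_0 * exp(-qT) * N(-d1)
N(-d1) = 0.26814496; N(-d2) = 0.40577262
P = 7.6100 * 0.93894347 * 0.40577262 - 8.5700 * 0.98117936 * 0.26814496 = 0.6446


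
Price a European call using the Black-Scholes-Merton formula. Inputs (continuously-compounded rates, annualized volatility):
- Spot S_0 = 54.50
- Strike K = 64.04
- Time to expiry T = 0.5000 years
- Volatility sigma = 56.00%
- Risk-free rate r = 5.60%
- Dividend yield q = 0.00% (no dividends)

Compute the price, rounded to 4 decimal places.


d1 = (ln(S/K) + (r - q + 0.5*sigma^2) * T) / (sigma * sqrt(T)) = -0.13866159
d2 = d1 - sigma * sqrt(T) = -0.53464138
exp(-rT) = 0.97238837; exp(-qT) = 1.00000000
C = S_0 * exp(-qT) * N(d1) - K * exp(-rT) * N(d2)
N(d1) = 0.44485879; N(d2) = 0.29644893
C = 54.5000 * 1.00000000 * 0.44485879 - 64.0400 * 0.97238837 * 0.29644893 = 5.7844

Answer: Price = 5.7844


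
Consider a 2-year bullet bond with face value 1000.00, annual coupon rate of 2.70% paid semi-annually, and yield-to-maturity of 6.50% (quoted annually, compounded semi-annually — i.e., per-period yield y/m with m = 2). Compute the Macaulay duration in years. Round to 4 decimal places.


Coupon per period c = face * coupon_rate / m = 13.500000
Periods per year m = 2; per-period yield y/m = 0.032500
Number of cashflows N = 4
Cashflows (t years, CF_t, discount factor 1/(1+y/m)^(m*t), PV):
  t = 0.5000: CF_t = 13.500000, DF = 0.968523, PV = 13.075061
  t = 1.0000: CF_t = 13.500000, DF = 0.938037, PV = 12.663497
  t = 1.5000: CF_t = 13.500000, DF = 0.908510, PV = 12.264888
  t = 2.0000: CF_t = 1013.500000, DF = 0.879913, PV = 891.791876
Price P = sum_t PV_t = 929.795321
Macaulay numerator sum_t t * PV_t:
  t * PV_t at t = 0.5000: 6.537530
  t * PV_t at t = 1.0000: 12.663497
  t * PV_t at t = 1.5000: 18.397332
  t * PV_t at t = 2.0000: 1783.583752
Macaulay duration D = (sum_t t * PV_t) / P = 1821.182111 / 929.795321 = 1.958691

Answer: Macaulay duration = 1.9587 years


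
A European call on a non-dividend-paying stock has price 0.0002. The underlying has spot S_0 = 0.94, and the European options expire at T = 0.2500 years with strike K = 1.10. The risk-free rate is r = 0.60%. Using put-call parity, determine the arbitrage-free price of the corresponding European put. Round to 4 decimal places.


Put-call parity: C - P = S_0 * exp(-qT) - K * exp(-rT).
S_0 * exp(-qT) = 0.9400 * 1.00000000 = 0.94000000
K * exp(-rT) = 1.1000 * 0.99850112 = 1.09835124
P = C - S*exp(-qT) + K*exp(-rT)
P = 0.0002 - 0.94000000 + 1.09835124 = 0.1586

Answer: Put price = 0.1586
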